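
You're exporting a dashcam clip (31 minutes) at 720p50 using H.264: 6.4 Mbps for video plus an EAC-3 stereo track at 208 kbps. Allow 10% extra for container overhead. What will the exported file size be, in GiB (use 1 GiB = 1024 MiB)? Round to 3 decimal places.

1.574 GiB

31 min = 1860 s
Audio: 208 kbps = 0.208 Mbps.
Total bitrate: 6.4 + 0.208 = 6.608 Mbps.
Stream data: 6.608 Mbps × 1860 s = 12290.9 Mb.
With 10% container overhead: ×1.10.
13,520 Mb = 1,689,996,000 bytes ÷ 1,073,741,824 = 1.574 GiB.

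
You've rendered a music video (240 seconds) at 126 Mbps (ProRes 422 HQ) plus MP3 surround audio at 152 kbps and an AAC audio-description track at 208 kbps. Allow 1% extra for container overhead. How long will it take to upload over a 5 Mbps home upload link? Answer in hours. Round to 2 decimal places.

1.70 hours

Audio total: 152 + 208 = 360 kbps = 0.360 Mbps.
Total bitrate: 126.360 Mbps.
File: 126.360 Mbps × 240 s = 30326.4 Mb.
With 1% container overhead: ×1.01. → 30629.7 Mb.
At 5 Mbps: 30629.7 / 5 = 6125.9 s ≈ 1.7 hours.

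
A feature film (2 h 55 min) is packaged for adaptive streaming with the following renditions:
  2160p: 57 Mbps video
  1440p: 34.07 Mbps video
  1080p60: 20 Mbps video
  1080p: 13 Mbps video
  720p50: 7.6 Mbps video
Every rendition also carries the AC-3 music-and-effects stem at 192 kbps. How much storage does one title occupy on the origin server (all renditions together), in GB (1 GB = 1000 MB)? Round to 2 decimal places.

174.08 GB

2 h 55 min = 175 min = 10500 s
Audio: 192 kbps = 0.192 Mbps.
Sum of rendition bitrates: (57+0.192) + (34.07+0.192) + (20+0.192) + (13+0.192) + (7.6+0.192) = 132.630 Mbps.
× 10500 s = 1,392,615 Mb = 174,077 MB = 174.1 GB.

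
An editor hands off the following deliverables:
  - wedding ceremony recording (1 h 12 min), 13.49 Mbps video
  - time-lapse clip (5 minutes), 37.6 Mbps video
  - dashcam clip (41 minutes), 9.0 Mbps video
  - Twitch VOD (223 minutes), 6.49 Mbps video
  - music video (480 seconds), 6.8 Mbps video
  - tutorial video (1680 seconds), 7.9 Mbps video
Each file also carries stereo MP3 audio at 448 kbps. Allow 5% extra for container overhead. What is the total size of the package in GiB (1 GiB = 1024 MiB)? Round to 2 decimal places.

25.08 GiB

Audio: 448 kbps = 0.448 Mbps.
wedding ceremony recording: 13.938 Mbps × 4320 s × 1.05 = 63222.8 Mb
time-lapse clip: 38.048 Mbps × 300 s × 1.05 = 11985.1 Mb
dashcam clip: 9.448 Mbps × 2460 s × 1.05 = 24404.2 Mb
Twitch VOD: 6.938 Mbps × 13380 s × 1.05 = 97472.0 Mb
music video: 7.248 Mbps × 480 s × 1.05 = 3653.0 Mb
tutorial video: 8.348 Mbps × 1680 s × 1.05 = 14725.9 Mb
Total: 215462.9 Mb = 26932.9 MB.
= 25.08 GiB.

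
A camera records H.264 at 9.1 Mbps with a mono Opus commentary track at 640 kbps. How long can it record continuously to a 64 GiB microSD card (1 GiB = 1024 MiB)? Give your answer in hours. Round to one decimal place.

Audio: 640 kbps = 0.640 Mbps.
Total bitrate: 9.1 + 0.640 = 9.740 Mbps.
Capacity: 64 GiB = 549,756 Mb.
Recording time: 549,756 / 9.740 = 56,443 s ≈ 15.7 hours.

15.7 hours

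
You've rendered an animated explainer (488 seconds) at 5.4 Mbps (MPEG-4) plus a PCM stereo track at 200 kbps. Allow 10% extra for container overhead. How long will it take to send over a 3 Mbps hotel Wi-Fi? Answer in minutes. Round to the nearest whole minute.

Audio: 200 kbps = 0.200 Mbps.
Total bitrate: 5.600 Mbps.
File: 5.600 Mbps × 488 s = 2732.8 Mb.
With 10% container overhead: ×1.10. → 3006.1 Mb.
At 3 Mbps: 3006.1 / 3 = 1002.0 s ≈ 16.7 minutes.

17 minutes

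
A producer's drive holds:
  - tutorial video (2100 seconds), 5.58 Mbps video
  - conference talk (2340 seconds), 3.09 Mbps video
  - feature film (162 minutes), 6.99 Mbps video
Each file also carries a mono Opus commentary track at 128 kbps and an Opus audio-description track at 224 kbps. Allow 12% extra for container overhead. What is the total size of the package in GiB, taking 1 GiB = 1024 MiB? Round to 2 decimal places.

11.98 GiB

Audio total: 128 + 224 = 352 kbps = 0.352 Mbps.
tutorial video: 5.932 Mbps × 2100 s × 1.12 = 13952.1 Mb
conference talk: 3.442 Mbps × 2340 s × 1.12 = 9020.8 Mb
feature film: 7.342 Mbps × 9720 s × 1.12 = 79927.9 Mb
Total: 102900.8 Mb = 12862.6 MB.
= 11.98 GiB.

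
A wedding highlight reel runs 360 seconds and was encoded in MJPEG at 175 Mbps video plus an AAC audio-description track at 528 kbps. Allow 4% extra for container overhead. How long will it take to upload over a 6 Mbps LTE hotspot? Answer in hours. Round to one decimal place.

Audio: 528 kbps = 0.528 Mbps.
Total bitrate: 175.528 Mbps.
File: 175.528 Mbps × 360 s = 63190.1 Mb.
With 4% container overhead: ×1.04. → 65717.7 Mb.
At 6 Mbps: 65717.7 / 6 = 10952.9 s ≈ 3.04 hours.

3.0 hours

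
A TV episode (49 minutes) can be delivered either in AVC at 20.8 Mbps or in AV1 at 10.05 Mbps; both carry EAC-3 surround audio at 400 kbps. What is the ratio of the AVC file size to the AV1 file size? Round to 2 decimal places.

49 min = 2940 s
Audio: 400 kbps = 0.400 Mbps.
AVC: 21.200 Mbps × 2940 s = 62328.0 Mb = 7.791 GB.
AV1: 10.450 Mbps × 2940 s = 30723.0 Mb = 3.840 GB.
Ratio: 7.791 / 3.840 = 2.029.

2.03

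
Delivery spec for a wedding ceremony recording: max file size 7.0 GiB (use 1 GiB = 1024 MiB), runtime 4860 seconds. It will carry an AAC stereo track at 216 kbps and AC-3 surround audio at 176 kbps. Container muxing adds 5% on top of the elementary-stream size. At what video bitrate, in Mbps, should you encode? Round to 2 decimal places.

Budget: 7.0 GiB = 60129.5 Mb.
Stream payload after overhead: 60129.5 / 1.05 = 57266.2 Mb.
Total bitrate budget: 57266.2 Mb / 4860 s = 11.783 Mbps.
Audio total: 216 + 176 = 392 kbps = 0.392 Mbps.
Video: 11.783 − 0.392 = 11.391 Mbps.

11.39 Mbps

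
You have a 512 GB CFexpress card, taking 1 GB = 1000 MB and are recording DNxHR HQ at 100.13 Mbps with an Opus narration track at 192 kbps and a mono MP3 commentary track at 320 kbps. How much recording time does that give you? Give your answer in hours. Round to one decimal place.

Audio total: 192 + 320 = 512 kbps = 0.512 Mbps.
Total bitrate: 100.13 + 0.512 = 100.642 Mbps.
Capacity: 512 GB = 4,096,000 Mb.
Recording time: 4,096,000 / 100.642 = 40,699 s ≈ 11.3 hours.

11.3 hours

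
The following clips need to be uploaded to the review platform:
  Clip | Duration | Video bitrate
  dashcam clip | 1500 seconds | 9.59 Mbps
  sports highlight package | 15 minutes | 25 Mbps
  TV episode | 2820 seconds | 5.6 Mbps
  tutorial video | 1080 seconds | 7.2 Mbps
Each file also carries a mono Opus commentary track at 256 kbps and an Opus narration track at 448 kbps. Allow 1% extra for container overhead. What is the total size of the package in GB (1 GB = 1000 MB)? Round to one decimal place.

8.2 GB

Audio total: 256 + 448 = 704 kbps = 0.704 Mbps.
dashcam clip: 10.294 Mbps × 1500 s × 1.01 = 15595.4 Mb
sports highlight package: 25.704 Mbps × 900 s × 1.01 = 23364.9 Mb
TV episode: 6.304 Mbps × 2820 s × 1.01 = 17955.1 Mb
tutorial video: 7.904 Mbps × 1080 s × 1.01 = 8621.7 Mb
Total: 65537.1 Mb = 8192.1 MB.
= 8.192 GB.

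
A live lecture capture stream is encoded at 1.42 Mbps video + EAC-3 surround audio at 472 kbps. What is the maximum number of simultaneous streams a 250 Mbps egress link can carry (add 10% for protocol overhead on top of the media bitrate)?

120

Audio: 472 kbps = 0.472 Mbps.
Per-viewer media rate: 1.892 Mbps.
On the wire with 10% overhead: 2.081 Mbps.
250 Mbps = 250.0 Mbps; 250.0 / 2.081 = 120.12 → 120 viewers.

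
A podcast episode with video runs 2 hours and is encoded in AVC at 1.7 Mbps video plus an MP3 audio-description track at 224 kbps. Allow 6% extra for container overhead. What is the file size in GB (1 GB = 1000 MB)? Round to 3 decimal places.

1.835 GB

2 h = 7200 s
Audio: 224 kbps = 0.224 Mbps.
Total bitrate: 1.7 + 0.224 = 1.924 Mbps.
Stream data: 1.924 Mbps × 7200 s = 13852.8 Mb.
With 6% container overhead: ×1.06.
14,684 Mb ÷ 8 = 1,835 MB → 1.835 GB.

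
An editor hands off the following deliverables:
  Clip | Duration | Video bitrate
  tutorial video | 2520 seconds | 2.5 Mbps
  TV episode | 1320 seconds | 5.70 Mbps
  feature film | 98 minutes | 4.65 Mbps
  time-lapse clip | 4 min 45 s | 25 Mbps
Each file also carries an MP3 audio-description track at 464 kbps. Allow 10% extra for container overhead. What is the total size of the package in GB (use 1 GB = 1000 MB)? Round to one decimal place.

Audio: 464 kbps = 0.464 Mbps.
tutorial video: 2.964 Mbps × 2520 s × 1.10 = 8216.2 Mb
TV episode: 6.164 Mbps × 1320 s × 1.10 = 8950.1 Mb
feature film: 5.114 Mbps × 5880 s × 1.10 = 33077.4 Mb
time-lapse clip: 25.464 Mbps × 285 s × 1.10 = 7983.0 Mb
Total: 58226.7 Mb = 7278.3 MB.
= 7.278 GB.

7.3 GB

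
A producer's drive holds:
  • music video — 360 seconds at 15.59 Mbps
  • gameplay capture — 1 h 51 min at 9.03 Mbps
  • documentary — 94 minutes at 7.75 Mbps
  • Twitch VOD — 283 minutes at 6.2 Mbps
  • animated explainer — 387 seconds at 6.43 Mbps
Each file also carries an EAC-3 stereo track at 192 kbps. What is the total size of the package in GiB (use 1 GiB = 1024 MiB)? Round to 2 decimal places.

25.96 GiB

Audio: 192 kbps = 0.192 Mbps.
music video: 15.782 Mbps × 360 s = 5681.5 Mb
gameplay capture: 9.222 Mbps × 6660 s = 61418.5 Mb
documentary: 7.942 Mbps × 5640 s = 44792.9 Mb
Twitch VOD: 6.392 Mbps × 16980 s = 108536.2 Mb
animated explainer: 6.622 Mbps × 387 s = 2562.7 Mb
Total: 222991.8 Mb = 27874.0 MB.
= 25.96 GiB.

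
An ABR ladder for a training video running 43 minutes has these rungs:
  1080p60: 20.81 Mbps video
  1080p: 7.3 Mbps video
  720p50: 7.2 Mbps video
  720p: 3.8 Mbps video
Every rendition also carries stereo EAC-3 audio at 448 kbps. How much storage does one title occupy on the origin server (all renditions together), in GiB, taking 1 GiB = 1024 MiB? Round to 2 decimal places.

43 min = 2580 s
Audio: 448 kbps = 0.448 Mbps.
Sum of rendition bitrates: (20.81+0.448) + (7.3+0.448) + (7.2+0.448) + (3.8+0.448) = 40.902 Mbps.
× 2580 s = 105,527 Mb = 13,191 MB = 12.28 GiB.

12.28 GiB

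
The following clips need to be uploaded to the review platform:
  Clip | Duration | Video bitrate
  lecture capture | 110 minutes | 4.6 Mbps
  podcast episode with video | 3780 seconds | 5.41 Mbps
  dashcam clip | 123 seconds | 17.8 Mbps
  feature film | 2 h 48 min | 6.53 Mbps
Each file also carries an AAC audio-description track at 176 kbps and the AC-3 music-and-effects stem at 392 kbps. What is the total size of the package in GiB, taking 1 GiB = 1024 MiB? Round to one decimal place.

15.2 GiB

Audio total: 176 + 392 = 568 kbps = 0.568 Mbps.
lecture capture: 5.168 Mbps × 6600 s = 34108.8 Mb
podcast episode with video: 5.978 Mbps × 3780 s = 22596.8 Mb
dashcam clip: 18.368 Mbps × 123 s = 2259.3 Mb
feature film: 7.098 Mbps × 10080 s = 71547.8 Mb
Total: 130512.7 Mb = 16314.1 MB.
= 15.19 GiB.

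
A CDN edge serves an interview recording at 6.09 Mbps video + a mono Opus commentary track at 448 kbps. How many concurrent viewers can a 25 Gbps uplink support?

3823

Audio: 448 kbps = 0.448 Mbps.
Per-viewer media rate: 6.538 Mbps.
25 Gbps = 25,000 Mbps; 25,000 / 6.538 = 3823.80 → 3823 viewers.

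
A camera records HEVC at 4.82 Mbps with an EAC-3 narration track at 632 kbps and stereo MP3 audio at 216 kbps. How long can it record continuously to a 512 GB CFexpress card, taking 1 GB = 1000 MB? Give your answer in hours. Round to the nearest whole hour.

201 hours

Audio total: 632 + 216 = 848 kbps = 0.848 Mbps.
Total bitrate: 4.82 + 0.848 = 5.668 Mbps.
Capacity: 512 GB = 4,096,000 Mb.
Recording time: 4,096,000 / 5.668 = 722,653 s ≈ 201 hours.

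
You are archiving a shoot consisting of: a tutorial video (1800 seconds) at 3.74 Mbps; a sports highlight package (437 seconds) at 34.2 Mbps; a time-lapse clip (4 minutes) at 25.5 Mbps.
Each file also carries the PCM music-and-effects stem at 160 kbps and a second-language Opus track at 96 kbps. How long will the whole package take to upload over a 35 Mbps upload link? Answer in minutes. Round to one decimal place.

Audio total: 160 + 96 = 256 kbps = 0.256 Mbps.
tutorial video: 3.996 Mbps × 1800 s = 7192.8 Mb
sports highlight package: 34.456 Mbps × 437 s = 15057.3 Mb
time-lapse clip: 25.756 Mbps × 240 s = 6181.4 Mb
Total: 28431.5 Mb = 3553.9 MB.
At 35 Mbps: 28431.5 / 35 = 812 s ≈ 13.5 minutes.

13.5 minutes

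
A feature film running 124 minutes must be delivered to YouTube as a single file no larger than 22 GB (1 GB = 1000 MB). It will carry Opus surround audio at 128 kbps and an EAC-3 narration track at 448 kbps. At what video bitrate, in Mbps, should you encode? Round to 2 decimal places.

Budget: 22 GB = 176000.0 Mb.
124 min = 7440 s
Total bitrate budget: 176000.0 Mb / 7440 s = 23.656 Mbps.
Audio total: 128 + 448 = 576 kbps = 0.576 Mbps.
Video: 23.656 − 0.576 = 23.080 Mbps.

23.08 Mbps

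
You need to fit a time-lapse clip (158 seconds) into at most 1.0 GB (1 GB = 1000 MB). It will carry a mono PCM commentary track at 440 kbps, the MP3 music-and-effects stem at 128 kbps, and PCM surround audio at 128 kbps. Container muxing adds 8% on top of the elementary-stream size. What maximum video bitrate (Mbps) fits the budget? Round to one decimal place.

46.2 Mbps

Budget: 1.0 GB = 8000.0 Mb.
Stream payload after overhead: 8000.0 / 1.08 = 7407.4 Mb.
Total bitrate budget: 7407.4 Mb / 158 s = 46.882 Mbps.
Audio total: 440 + 128 + 128 = 696 kbps = 0.696 Mbps.
Video: 46.882 − 0.696 = 46.186 Mbps.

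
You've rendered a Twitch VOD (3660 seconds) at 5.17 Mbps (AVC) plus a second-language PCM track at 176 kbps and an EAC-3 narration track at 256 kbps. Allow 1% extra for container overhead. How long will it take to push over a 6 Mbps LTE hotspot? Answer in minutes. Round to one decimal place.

57.5 minutes

Audio total: 176 + 256 = 432 kbps = 0.432 Mbps.
Total bitrate: 5.602 Mbps.
File: 5.602 Mbps × 3660 s = 20503.3 Mb.
With 1% container overhead: ×1.01. → 20708.4 Mb.
At 6 Mbps: 20708.4 / 6 = 3451.4 s ≈ 57.5 minutes.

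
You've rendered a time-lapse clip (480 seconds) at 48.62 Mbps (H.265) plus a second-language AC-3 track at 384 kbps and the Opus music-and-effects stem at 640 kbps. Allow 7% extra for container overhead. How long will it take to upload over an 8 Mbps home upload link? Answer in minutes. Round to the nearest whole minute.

Audio total: 384 + 640 = 1024 kbps = 1.024 Mbps.
Total bitrate: 49.644 Mbps.
File: 49.644 Mbps × 480 s = 23829.1 Mb.
With 7% container overhead: ×1.07. → 25497.2 Mb.
At 8 Mbps: 25497.2 / 8 = 3187.1 s ≈ 53.1 minutes.

53 minutes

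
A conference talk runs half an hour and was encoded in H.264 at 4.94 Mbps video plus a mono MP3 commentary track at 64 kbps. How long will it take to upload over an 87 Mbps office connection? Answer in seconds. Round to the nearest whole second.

30 min = 1800 s
Audio: 64 kbps = 0.064 Mbps.
Total bitrate: 5.004 Mbps.
File: 5.004 Mbps × 1800 s = 9007.2 Mb.
At 87 Mbps: 9007.2 / 87 = 103.5 s ≈ 104 seconds.

104 seconds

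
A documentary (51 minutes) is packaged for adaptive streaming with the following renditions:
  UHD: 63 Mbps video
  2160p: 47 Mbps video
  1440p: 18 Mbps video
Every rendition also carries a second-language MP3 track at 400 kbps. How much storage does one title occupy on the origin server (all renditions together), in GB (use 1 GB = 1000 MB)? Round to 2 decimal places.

51 min = 3060 s
Audio: 400 kbps = 0.400 Mbps.
Sum of rendition bitrates: (63+0.400) + (47+0.400) + (18+0.400) = 129.200 Mbps.
× 3060 s = 395,352 Mb = 49,419 MB = 49.42 GB.

49.42 GB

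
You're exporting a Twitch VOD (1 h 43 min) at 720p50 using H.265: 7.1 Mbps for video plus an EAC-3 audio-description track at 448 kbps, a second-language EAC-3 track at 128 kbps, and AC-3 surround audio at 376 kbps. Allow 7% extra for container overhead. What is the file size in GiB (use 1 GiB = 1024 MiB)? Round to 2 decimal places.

6.20 GiB

1 h 43 min = 103 min = 6180 s
Audio total: 448 + 128 + 376 = 952 kbps = 0.952 Mbps.
Total bitrate: 7.1 + 0.952 = 8.052 Mbps.
Stream data: 8.052 Mbps × 6180 s = 49761.4 Mb.
With 7% container overhead: ×1.07.
53,245 Mb = 6,655,581,900 bytes ÷ 1,073,741,824 = 6.198 GiB.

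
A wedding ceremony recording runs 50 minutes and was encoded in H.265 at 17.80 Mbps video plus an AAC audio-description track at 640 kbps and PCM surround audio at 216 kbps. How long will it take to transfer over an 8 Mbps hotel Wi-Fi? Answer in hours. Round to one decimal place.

50 min = 3000 s
Audio total: 640 + 216 = 856 kbps = 0.856 Mbps.
Total bitrate: 18.656 Mbps.
File: 18.656 Mbps × 3000 s = 55968.0 Mb.
At 8 Mbps: 55968.0 / 8 = 6996.0 s ≈ 1.94 hours.

1.9 hours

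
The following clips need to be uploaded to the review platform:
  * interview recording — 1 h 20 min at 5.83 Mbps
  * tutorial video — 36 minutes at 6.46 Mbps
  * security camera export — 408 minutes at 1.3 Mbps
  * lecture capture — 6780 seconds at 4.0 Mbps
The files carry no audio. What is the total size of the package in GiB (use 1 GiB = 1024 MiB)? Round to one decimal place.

11.7 GiB

interview recording: 5.830 Mbps × 4800 s = 27984.0 Mb
tutorial video: 6.460 Mbps × 2160 s = 13953.6 Mb
security camera export: 1.300 Mbps × 24480 s = 31824.0 Mb
lecture capture: 4.000 Mbps × 6780 s = 27120.0 Mb
Total: 100881.6 Mb = 12610.2 MB.
= 11.74 GiB.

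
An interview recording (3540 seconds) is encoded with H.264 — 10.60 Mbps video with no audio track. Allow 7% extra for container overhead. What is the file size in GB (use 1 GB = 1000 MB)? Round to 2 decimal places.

Total bitrate: 10.60 Mbps.
Stream data: 10.600 Mbps × 3540 s = 37524.0 Mb.
With 7% container overhead: ×1.07.
40,151 Mb ÷ 8 = 5,019 MB → 5.019 GB.

5.02 GB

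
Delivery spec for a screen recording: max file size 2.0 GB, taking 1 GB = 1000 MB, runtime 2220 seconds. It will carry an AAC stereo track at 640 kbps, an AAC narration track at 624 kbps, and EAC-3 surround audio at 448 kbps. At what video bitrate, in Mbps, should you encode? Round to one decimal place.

5.5 Mbps

Budget: 2.0 GB = 16000.0 Mb.
Total bitrate budget: 16000.0 Mb / 2220 s = 7.207 Mbps.
Audio total: 640 + 624 + 448 = 1712 kbps = 1.712 Mbps.
Video: 7.207 − 1.712 = 5.495 Mbps.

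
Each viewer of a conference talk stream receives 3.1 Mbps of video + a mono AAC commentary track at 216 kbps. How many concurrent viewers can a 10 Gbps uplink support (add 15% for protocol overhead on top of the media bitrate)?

2622

Audio: 216 kbps = 0.216 Mbps.
Per-viewer media rate: 3.316 Mbps.
On the wire with 15% overhead: 3.813 Mbps.
10 Gbps = 10,000 Mbps; 10,000 / 3.813 = 2622.33 → 2622 viewers.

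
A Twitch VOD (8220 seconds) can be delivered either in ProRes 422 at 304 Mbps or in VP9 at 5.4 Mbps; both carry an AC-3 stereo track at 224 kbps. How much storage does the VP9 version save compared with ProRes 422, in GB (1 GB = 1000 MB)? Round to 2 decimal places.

Audio: 224 kbps = 0.224 Mbps.
ProRes 422: 304.224 Mbps × 8220 s = 2500721.3 Mb = 312.590 GB.
VP9: 5.624 Mbps × 8220 s = 46229.3 Mb = 5.779 GB.
Saving: 312.590 − 5.779 = 306.812 GB.

306.81 GB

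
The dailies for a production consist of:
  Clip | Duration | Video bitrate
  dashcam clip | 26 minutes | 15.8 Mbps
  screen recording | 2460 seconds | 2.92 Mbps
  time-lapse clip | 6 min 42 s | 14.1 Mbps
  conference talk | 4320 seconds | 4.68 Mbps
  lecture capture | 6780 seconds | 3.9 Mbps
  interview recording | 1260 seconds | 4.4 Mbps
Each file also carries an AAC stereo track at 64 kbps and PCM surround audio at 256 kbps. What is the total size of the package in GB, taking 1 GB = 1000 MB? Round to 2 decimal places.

11.88 GB

Audio total: 64 + 256 = 320 kbps = 0.320 Mbps.
dashcam clip: 16.120 Mbps × 1560 s = 25147.2 Mb
screen recording: 3.240 Mbps × 2460 s = 7970.4 Mb
time-lapse clip: 14.420 Mbps × 402 s = 5796.8 Mb
conference talk: 5.000 Mbps × 4320 s = 21600.0 Mb
lecture capture: 4.220 Mbps × 6780 s = 28611.6 Mb
interview recording: 4.720 Mbps × 1260 s = 5947.2 Mb
Total: 95073.2 Mb = 11884.2 MB.
= 11.88 GB.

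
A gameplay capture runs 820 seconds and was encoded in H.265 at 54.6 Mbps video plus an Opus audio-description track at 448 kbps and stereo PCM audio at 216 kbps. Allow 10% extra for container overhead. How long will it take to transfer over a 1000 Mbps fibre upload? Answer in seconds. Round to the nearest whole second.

Audio total: 448 + 216 = 664 kbps = 0.664 Mbps.
Total bitrate: 55.264 Mbps.
File: 55.264 Mbps × 820 s = 45316.5 Mb.
With 10% container overhead: ×1.10. → 49848.1 Mb.
At 1000 Mbps: 49848.1 / 1000 = 49.8 s ≈ 49.8 seconds.

50 seconds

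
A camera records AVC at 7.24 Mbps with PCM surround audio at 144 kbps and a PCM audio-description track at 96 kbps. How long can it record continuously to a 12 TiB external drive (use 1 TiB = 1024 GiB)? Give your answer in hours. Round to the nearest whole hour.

Audio total: 144 + 96 = 240 kbps = 0.240 Mbps.
Total bitrate: 7.24 + 0.240 = 7.480 Mbps.
Capacity: 12 TiB = 105,553,116 Mb.
Recording time: 105,553,116 / 7.480 = 14,111,379 s ≈ 3,920 hours.

3920 hours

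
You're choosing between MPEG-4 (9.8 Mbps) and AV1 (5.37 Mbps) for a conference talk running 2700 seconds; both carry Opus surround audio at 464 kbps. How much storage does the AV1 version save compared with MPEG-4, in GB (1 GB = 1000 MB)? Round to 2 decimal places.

1.50 GB

Audio: 464 kbps = 0.464 Mbps.
MPEG-4: 10.264 Mbps × 2700 s = 27712.8 Mb = 3.464 GB.
AV1: 5.834 Mbps × 2700 s = 15751.8 Mb = 1.969 GB.
Saving: 3.464 − 1.969 = 1.495 GB.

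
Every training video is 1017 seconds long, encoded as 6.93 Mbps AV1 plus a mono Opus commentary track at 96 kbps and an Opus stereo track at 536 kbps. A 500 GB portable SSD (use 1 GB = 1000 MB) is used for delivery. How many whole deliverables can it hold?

Audio total: 96 + 536 = 632 kbps = 0.632 Mbps.
Total bitrate: 7.562 Mbps.
Per item: 7.562 Mbps × 1017 s = 7,691 Mb = 961.3 MB.
Capacity: 500 GB = 4,000,000 Mb; 520.12 items → 520 complete.

520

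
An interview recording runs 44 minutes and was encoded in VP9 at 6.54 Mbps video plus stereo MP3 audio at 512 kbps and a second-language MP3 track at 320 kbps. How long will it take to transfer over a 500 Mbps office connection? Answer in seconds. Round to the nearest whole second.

39 seconds

44 min = 2640 s
Audio total: 512 + 320 = 832 kbps = 0.832 Mbps.
Total bitrate: 7.372 Mbps.
File: 7.372 Mbps × 2640 s = 19462.1 Mb.
At 500 Mbps: 19462.1 / 500 = 38.9 s ≈ 38.9 seconds.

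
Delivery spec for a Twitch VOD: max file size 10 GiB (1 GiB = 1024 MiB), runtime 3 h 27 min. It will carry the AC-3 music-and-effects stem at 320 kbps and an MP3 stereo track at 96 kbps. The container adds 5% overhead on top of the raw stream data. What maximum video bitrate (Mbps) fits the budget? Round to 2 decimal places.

Budget: 10 GiB = 85899.3 Mb.
Stream payload after overhead: 85899.3 / 1.05 = 81808.9 Mb.
3 h 27 min = 207 min = 12420 s
Total bitrate budget: 81808.9 Mb / 12420 s = 6.587 Mbps.
Audio total: 320 + 96 = 416 kbps = 0.416 Mbps.
Video: 6.587 − 0.416 = 6.171 Mbps.

6.17 Mbps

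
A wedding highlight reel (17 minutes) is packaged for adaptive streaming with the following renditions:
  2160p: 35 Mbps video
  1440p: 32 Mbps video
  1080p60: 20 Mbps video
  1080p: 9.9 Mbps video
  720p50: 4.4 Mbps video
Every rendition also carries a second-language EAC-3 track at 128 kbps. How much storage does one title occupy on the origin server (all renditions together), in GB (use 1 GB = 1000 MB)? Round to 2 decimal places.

13.00 GB

17 min = 1020 s
Audio: 128 kbps = 0.128 Mbps.
Sum of rendition bitrates: (35+0.128) + (32+0.128) + (20+0.128) + (9.9+0.128) + (4.4+0.128) = 101.940 Mbps.
× 1020 s = 103,979 Mb = 12,997 MB = 13.00 GB.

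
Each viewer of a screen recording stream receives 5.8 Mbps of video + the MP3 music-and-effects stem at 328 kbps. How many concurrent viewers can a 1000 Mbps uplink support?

163

Audio: 328 kbps = 0.328 Mbps.
Per-viewer media rate: 6.128 Mbps.
1000 Mbps = 1,000 Mbps; 1,000 / 6.128 = 163.19 → 163 viewers.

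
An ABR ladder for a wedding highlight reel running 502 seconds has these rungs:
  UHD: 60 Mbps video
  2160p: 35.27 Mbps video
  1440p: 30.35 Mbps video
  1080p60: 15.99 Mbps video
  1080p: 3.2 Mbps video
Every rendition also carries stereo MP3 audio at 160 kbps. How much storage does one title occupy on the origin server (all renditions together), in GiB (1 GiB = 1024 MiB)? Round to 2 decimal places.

8.51 GiB

Audio: 160 kbps = 0.160 Mbps.
Sum of rendition bitrates: (60+0.160) + (35.27+0.160) + (30.35+0.160) + (15.99+0.160) + (3.2+0.160) = 145.610 Mbps.
× 502 s = 73,096 Mb = 9,137 MB = 8.510 GiB.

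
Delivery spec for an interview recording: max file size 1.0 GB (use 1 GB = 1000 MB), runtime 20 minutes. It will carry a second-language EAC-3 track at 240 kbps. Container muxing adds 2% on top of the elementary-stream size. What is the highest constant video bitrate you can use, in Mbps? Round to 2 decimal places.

6.30 Mbps

Budget: 1.0 GB = 8000.0 Mb.
Stream payload after overhead: 8000.0 / 1.02 = 7843.1 Mb.
20 min = 1200 s
Total bitrate budget: 7843.1 Mb / 1200 s = 6.536 Mbps.
Audio: 240 kbps = 0.240 Mbps.
Video: 6.536 − 0.240 = 6.296 Mbps.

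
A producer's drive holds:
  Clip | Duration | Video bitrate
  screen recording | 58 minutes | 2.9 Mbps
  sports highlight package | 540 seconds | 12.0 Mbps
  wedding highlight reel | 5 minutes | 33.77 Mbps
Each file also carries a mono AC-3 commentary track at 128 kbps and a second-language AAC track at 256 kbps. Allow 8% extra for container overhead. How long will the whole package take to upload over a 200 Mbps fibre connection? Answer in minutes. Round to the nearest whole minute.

3 minutes

Audio total: 128 + 256 = 384 kbps = 0.384 Mbps.
screen recording: 3.284 Mbps × 3480 s × 1.08 = 12342.6 Mb
sports highlight package: 12.384 Mbps × 540 s × 1.08 = 7222.3 Mb
wedding highlight reel: 34.154 Mbps × 300 s × 1.08 = 11065.9 Mb
Total: 30630.8 Mb = 3828.9 MB.
At 200 Mbps: 30630.8 / 200 = 153 s ≈ 2.55 minutes.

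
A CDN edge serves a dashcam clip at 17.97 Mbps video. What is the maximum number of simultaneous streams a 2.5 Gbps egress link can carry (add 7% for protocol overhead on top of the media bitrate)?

130

On the wire with 7% overhead: 19.228 Mbps.
2.5 Gbps = 2,500 Mbps; 2,500 / 19.228 = 130.02 → 130 viewers.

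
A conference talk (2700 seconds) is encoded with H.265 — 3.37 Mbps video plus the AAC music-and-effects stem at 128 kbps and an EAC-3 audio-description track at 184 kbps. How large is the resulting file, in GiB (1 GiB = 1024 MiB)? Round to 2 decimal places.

1.16 GiB

Audio total: 128 + 184 = 312 kbps = 0.312 Mbps.
Total bitrate: 3.37 + 0.312 = 3.682 Mbps.
Stream data: 3.682 Mbps × 2700 s = 9941.4 Mb.
9,941 Mb = 1,242,675,000 bytes ÷ 1,073,741,824 = 1.157 GiB.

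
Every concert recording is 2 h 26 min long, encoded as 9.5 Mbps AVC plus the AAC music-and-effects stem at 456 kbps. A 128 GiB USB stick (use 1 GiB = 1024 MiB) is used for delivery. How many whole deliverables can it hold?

12

2 h 26 min = 146 min = 8760 s
Audio: 456 kbps = 0.456 Mbps.
Total bitrate: 9.956 Mbps.
Per item: 9.956 Mbps × 8760 s = 87,215 Mb = 10,902 MB.
Capacity: 128 GiB = 1,099,512 Mb; 12.61 items → 12 complete.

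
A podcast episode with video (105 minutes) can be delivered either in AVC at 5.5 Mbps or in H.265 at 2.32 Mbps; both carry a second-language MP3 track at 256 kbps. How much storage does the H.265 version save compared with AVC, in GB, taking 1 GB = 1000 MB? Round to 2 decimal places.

105 min = 6300 s
Audio: 256 kbps = 0.256 Mbps.
AVC: 5.756 Mbps × 6300 s = 36262.8 Mb = 4.533 GB.
H.265: 2.576 Mbps × 6300 s = 16228.8 Mb = 2.029 GB.
Saving: 4.533 − 2.029 = 2.504 GB.

2.50 GB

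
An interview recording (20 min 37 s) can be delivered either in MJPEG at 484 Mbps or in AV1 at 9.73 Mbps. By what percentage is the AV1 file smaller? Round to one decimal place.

20 min 37 s = 1237 s
MJPEG: 484.000 Mbps × 1237 s = 598708.0 Mb = 69.699 GiB.
AV1: 9.730 Mbps × 1237 s = 12036.0 Mb = 1.401 GiB.
Reduction: (1 − 1.401/69.699) × 100 = 97.99%.

98.0%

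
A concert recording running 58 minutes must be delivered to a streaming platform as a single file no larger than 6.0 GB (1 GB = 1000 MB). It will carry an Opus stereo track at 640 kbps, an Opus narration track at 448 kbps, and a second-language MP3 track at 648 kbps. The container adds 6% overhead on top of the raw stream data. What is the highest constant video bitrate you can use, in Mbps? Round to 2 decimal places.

11.28 Mbps

Budget: 6.0 GB = 48000.0 Mb.
Stream payload after overhead: 48000.0 / 1.06 = 45283.0 Mb.
58 min = 3480 s
Total bitrate budget: 45283.0 Mb / 3480 s = 13.012 Mbps.
Audio total: 640 + 448 + 648 = 1736 kbps = 1.736 Mbps.
Video: 13.012 − 1.736 = 11.276 Mbps.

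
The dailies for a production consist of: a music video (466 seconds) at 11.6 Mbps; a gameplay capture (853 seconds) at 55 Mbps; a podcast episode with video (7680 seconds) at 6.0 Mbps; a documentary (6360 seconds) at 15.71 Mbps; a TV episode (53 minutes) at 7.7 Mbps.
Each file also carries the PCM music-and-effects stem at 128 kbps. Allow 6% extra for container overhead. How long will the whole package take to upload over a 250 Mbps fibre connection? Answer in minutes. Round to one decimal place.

Audio: 128 kbps = 0.128 Mbps.
music video: 11.728 Mbps × 466 s × 1.06 = 5793.2 Mb
gameplay capture: 55.128 Mbps × 853 s × 1.06 = 49845.6 Mb
podcast episode with video: 6.128 Mbps × 7680 s × 1.06 = 49886.8 Mb
documentary: 15.838 Mbps × 6360 s × 1.06 = 106773.5 Mb
TV episode: 7.828 Mbps × 3180 s × 1.06 = 26386.6 Mb
Total: 238685.7 Mb = 29835.7 MB.
At 250 Mbps: 238685.7 / 250 = 955 s ≈ 15.9 minutes.

15.9 minutes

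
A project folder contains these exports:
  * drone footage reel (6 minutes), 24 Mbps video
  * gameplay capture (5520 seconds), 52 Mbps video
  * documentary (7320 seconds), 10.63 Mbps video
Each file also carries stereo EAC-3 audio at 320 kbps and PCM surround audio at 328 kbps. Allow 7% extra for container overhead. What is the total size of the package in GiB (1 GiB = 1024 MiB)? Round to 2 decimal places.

Audio total: 320 + 328 = 648 kbps = 0.648 Mbps.
drone footage reel: 24.648 Mbps × 360 s × 1.07 = 9494.4 Mb
gameplay capture: 52.648 Mbps × 5520 s × 1.07 = 310960.1 Mb
documentary: 11.278 Mbps × 7320 s × 1.07 = 88333.8 Mb
Total: 408788.4 Mb = 51098.5 MB.
= 47.59 GiB.

47.59 GiB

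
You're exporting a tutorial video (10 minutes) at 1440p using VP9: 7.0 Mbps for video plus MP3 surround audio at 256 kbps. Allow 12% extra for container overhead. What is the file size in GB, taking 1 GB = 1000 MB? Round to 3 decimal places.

10 min = 600 s
Audio: 256 kbps = 0.256 Mbps.
Total bitrate: 7.0 + 0.256 = 7.256 Mbps.
Stream data: 7.256 Mbps × 600 s = 4353.6 Mb.
With 12% container overhead: ×1.12.
4,876 Mb ÷ 8 = 609.5 MB → 0.6095 GB.

0.610 GB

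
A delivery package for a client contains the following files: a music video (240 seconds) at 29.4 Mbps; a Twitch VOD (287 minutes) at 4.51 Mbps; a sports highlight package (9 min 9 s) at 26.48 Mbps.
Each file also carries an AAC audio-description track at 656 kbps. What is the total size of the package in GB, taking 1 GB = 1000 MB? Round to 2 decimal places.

Audio: 656 kbps = 0.656 Mbps.
music video: 30.056 Mbps × 240 s = 7213.4 Mb
Twitch VOD: 5.166 Mbps × 17220 s = 88958.5 Mb
sports highlight package: 27.136 Mbps × 549 s = 14897.7 Mb
Total: 111069.6 Mb = 13883.7 MB.
= 13.88 GB.

13.88 GB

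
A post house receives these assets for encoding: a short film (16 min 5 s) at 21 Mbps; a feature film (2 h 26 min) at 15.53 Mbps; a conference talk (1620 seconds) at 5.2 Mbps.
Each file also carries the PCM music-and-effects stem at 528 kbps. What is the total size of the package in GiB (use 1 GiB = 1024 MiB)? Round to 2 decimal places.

19.87 GiB

Audio: 528 kbps = 0.528 Mbps.
short film: 21.528 Mbps × 965 s = 20774.5 Mb
feature film: 16.058 Mbps × 8760 s = 140668.1 Mb
conference talk: 5.728 Mbps × 1620 s = 9279.4 Mb
Total: 170722.0 Mb = 21340.2 MB.
= 19.87 GiB.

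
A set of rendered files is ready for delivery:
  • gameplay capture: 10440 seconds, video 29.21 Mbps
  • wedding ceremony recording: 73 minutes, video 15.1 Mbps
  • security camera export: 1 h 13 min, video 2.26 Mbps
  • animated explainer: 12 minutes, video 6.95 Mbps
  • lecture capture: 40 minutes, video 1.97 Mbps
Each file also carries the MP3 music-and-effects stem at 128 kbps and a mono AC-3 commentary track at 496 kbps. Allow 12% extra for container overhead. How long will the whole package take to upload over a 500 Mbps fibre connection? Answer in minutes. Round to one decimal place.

15.1 minutes

Audio total: 128 + 496 = 624 kbps = 0.624 Mbps.
gameplay capture: 29.834 Mbps × 10440 s × 1.12 = 348843.0 Mb
wedding ceremony recording: 15.724 Mbps × 4380 s × 1.12 = 77135.7 Mb
security camera export: 2.884 Mbps × 4380 s × 1.12 = 14147.8 Mb
animated explainer: 7.574 Mbps × 720 s × 1.12 = 6107.7 Mb
lecture capture: 2.594 Mbps × 2400 s × 1.12 = 6972.7 Mb
Total: 453206.7 Mb = 56650.8 MB.
At 500 Mbps: 453206.7 / 500 = 906 s ≈ 15.1 minutes.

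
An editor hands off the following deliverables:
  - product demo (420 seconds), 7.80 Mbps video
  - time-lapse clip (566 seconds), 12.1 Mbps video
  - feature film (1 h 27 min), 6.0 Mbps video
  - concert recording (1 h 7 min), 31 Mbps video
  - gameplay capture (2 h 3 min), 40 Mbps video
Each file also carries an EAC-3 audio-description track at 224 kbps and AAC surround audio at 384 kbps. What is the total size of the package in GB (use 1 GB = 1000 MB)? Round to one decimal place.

Audio total: 224 + 384 = 608 kbps = 0.608 Mbps.
product demo: 8.408 Mbps × 420 s = 3531.4 Mb
time-lapse clip: 12.708 Mbps × 566 s = 7192.7 Mb
feature film: 6.608 Mbps × 5220 s = 34493.8 Mb
concert recording: 31.608 Mbps × 4020 s = 127064.2 Mb
gameplay capture: 40.608 Mbps × 7380 s = 299687.0 Mb
Total: 471969.0 Mb = 58996.1 MB.
= 59.00 GB.

59.0 GB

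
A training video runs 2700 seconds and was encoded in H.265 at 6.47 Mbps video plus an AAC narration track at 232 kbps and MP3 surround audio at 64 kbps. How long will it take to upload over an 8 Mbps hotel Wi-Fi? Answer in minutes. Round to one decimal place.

Audio total: 232 + 64 = 296 kbps = 0.296 Mbps.
Total bitrate: 6.766 Mbps.
File: 6.766 Mbps × 2700 s = 18268.2 Mb.
At 8 Mbps: 18268.2 / 8 = 2283.5 s ≈ 38.1 minutes.

38.1 minutes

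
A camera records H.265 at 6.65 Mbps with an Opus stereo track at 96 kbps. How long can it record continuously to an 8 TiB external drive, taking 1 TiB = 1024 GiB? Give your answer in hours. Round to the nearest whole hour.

2898 hours

Audio: 96 kbps = 0.096 Mbps.
Total bitrate: 6.65 + 0.096 = 6.746 Mbps.
Capacity: 8 TiB = 70,368,744 Mb.
Recording time: 70,368,744 / 6.746 = 10,431,181 s ≈ 2,898 hours.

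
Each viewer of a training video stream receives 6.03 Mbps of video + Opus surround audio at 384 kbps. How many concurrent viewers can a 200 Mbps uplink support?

31

Audio: 384 kbps = 0.384 Mbps.
Per-viewer media rate: 6.414 Mbps.
200 Mbps = 200.0 Mbps; 200.0 / 6.414 = 31.18 → 31 viewers.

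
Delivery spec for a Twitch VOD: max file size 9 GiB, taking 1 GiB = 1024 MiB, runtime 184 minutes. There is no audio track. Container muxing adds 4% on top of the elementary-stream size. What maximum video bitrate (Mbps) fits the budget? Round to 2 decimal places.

Budget: 9 GiB = 77309.4 Mb.
Stream payload after overhead: 77309.4 / 1.04 = 74336.0 Mb.
184 min = 11040 s
Total bitrate budget: 74336.0 Mb / 11040 s = 6.733 Mbps.

6.73 Mbps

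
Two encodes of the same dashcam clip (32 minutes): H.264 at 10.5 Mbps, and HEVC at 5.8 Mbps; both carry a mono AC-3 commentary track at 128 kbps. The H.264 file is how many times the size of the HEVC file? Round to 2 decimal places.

1.79

32 min = 1920 s
Audio: 128 kbps = 0.128 Mbps.
H.264: 10.628 Mbps × 1920 s = 20405.8 Mb = 2.376 GiB.
HEVC: 5.928 Mbps × 1920 s = 11381.8 Mb = 1.325 GiB.
Ratio: 2.376 / 1.325 = 1.793.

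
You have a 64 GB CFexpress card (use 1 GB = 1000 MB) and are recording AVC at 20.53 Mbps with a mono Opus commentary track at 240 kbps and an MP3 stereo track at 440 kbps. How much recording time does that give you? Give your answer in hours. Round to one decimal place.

6.7 hours

Audio total: 240 + 440 = 680 kbps = 0.680 Mbps.
Total bitrate: 20.53 + 0.680 = 21.210 Mbps.
Capacity: 64 GB = 512,000 Mb.
Recording time: 512,000 / 21.210 = 24,140 s ≈ 6.71 hours.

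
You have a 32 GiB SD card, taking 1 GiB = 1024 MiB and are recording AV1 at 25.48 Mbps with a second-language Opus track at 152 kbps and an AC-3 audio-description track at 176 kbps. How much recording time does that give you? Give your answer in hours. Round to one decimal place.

Audio total: 152 + 176 = 328 kbps = 0.328 Mbps.
Total bitrate: 25.48 + 0.328 = 25.808 Mbps.
Capacity: 32 GiB = 274,878 Mb.
Recording time: 274,878 / 25.808 = 10,651 s ≈ 2.96 hours.

3.0 hours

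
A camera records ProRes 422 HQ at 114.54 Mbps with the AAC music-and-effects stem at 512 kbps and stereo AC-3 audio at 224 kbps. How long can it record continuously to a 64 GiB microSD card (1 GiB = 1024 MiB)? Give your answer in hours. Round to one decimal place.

1.3 hours

Audio total: 512 + 224 = 736 kbps = 0.736 Mbps.
Total bitrate: 114.54 + 0.736 = 115.276 Mbps.
Capacity: 64 GiB = 549,756 Mb.
Recording time: 549,756 / 115.276 = 4,769 s ≈ 1.32 hours.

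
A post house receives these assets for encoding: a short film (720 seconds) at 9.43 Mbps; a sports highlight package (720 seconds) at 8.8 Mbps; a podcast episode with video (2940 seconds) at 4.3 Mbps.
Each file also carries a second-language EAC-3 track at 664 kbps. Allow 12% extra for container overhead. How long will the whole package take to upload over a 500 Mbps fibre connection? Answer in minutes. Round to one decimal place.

Audio: 664 kbps = 0.664 Mbps.
short film: 10.094 Mbps × 720 s × 1.12 = 8139.8 Mb
sports highlight package: 9.464 Mbps × 720 s × 1.12 = 7631.8 Mb
podcast episode with video: 4.964 Mbps × 2940 s × 1.12 = 16345.5 Mb
Total: 32117.0 Mb = 4014.6 MB.
At 500 Mbps: 32117.0 / 500 = 64 s ≈ 1.07 minutes.

1.1 minutes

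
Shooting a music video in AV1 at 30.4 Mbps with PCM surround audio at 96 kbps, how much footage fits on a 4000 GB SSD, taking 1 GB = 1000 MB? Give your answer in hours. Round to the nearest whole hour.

Audio: 96 kbps = 0.096 Mbps.
Total bitrate: 30.4 + 0.096 = 30.496 Mbps.
Capacity: 4000 GB = 32,000,000 Mb.
Recording time: 32,000,000 / 30.496 = 1,049,318 s ≈ 291 hours.

291 hours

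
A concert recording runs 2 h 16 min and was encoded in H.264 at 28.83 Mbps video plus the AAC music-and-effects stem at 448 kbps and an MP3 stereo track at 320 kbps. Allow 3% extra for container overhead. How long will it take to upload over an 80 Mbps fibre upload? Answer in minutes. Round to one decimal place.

2 h 16 min = 136 min = 8160 s
Audio total: 448 + 320 = 768 kbps = 0.768 Mbps.
Total bitrate: 29.598 Mbps.
File: 29.598 Mbps × 8160 s = 241519.7 Mb.
With 3% container overhead: ×1.03. → 248765.3 Mb.
At 80 Mbps: 248765.3 / 80 = 3109.6 s ≈ 51.8 minutes.

51.8 minutes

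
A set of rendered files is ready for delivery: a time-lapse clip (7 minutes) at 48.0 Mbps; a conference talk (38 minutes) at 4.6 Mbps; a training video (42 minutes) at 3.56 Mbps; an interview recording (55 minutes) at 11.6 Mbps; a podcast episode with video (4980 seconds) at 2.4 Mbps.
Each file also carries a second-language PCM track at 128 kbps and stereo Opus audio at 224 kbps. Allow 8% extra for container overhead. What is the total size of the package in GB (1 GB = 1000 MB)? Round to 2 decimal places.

12.77 GB

Audio total: 128 + 224 = 352 kbps = 0.352 Mbps.
time-lapse clip: 48.352 Mbps × 420 s × 1.08 = 21932.5 Mb
conference talk: 4.952 Mbps × 2280 s × 1.08 = 12193.8 Mb
training video: 3.912 Mbps × 2520 s × 1.08 = 10646.9 Mb
interview recording: 11.952 Mbps × 3300 s × 1.08 = 42596.9 Mb
podcast episode with video: 2.752 Mbps × 4980 s × 1.08 = 14801.4 Mb
Total: 102171.5 Mb = 12771.4 MB.
= 12.77 GB.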